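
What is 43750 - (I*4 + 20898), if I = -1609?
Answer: 29288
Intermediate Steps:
43750 - (I*4 + 20898) = 43750 - (-1609*4 + 20898) = 43750 - (-6436 + 20898) = 43750 - 1*14462 = 43750 - 14462 = 29288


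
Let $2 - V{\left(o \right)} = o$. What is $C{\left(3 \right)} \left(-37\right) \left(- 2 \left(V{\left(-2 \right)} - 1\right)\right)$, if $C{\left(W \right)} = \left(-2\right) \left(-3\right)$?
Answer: $1332$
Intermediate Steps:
$V{\left(o \right)} = 2 - o$
$C{\left(W \right)} = 6$
$C{\left(3 \right)} \left(-37\right) \left(- 2 \left(V{\left(-2 \right)} - 1\right)\right) = 6 \left(-37\right) \left(- 2 \left(\left(2 - -2\right) - 1\right)\right) = - 222 \left(- 2 \left(\left(2 + 2\right) - 1\right)\right) = - 222 \left(- 2 \left(4 - 1\right)\right) = - 222 \left(\left(-2\right) 3\right) = \left(-222\right) \left(-6\right) = 1332$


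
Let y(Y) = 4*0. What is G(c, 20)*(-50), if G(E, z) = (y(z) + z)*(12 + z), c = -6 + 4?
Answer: -32000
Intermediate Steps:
y(Y) = 0
c = -2
G(E, z) = z*(12 + z) (G(E, z) = (0 + z)*(12 + z) = z*(12 + z))
G(c, 20)*(-50) = (20*(12 + 20))*(-50) = (20*32)*(-50) = 640*(-50) = -32000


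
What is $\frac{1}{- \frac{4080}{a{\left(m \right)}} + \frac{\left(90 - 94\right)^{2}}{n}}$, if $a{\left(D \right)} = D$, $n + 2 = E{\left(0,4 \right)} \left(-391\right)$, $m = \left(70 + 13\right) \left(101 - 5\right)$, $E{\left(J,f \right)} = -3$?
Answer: $- \frac{194386}{96879} \approx -2.0065$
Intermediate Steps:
$m = 7968$ ($m = 83 \cdot 96 = 7968$)
$n = 1171$ ($n = -2 - -1173 = -2 + 1173 = 1171$)
$\frac{1}{- \frac{4080}{a{\left(m \right)}} + \frac{\left(90 - 94\right)^{2}}{n}} = \frac{1}{- \frac{4080}{7968} + \frac{\left(90 - 94\right)^{2}}{1171}} = \frac{1}{\left(-4080\right) \frac{1}{7968} + \left(-4\right)^{2} \cdot \frac{1}{1171}} = \frac{1}{- \frac{85}{166} + 16 \cdot \frac{1}{1171}} = \frac{1}{- \frac{85}{166} + \frac{16}{1171}} = \frac{1}{- \frac{96879}{194386}} = - \frac{194386}{96879}$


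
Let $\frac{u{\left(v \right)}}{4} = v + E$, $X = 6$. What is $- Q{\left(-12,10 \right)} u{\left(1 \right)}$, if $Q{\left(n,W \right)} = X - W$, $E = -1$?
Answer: $0$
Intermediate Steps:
$Q{\left(n,W \right)} = 6 - W$
$u{\left(v \right)} = -4 + 4 v$ ($u{\left(v \right)} = 4 \left(v - 1\right) = 4 \left(-1 + v\right) = -4 + 4 v$)
$- Q{\left(-12,10 \right)} u{\left(1 \right)} = - \left(6 - 10\right) \left(-4 + 4 \cdot 1\right) = - \left(6 - 10\right) \left(-4 + 4\right) = - \left(-4\right) 0 = \left(-1\right) 0 = 0$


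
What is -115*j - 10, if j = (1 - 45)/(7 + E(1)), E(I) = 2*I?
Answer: 4970/9 ≈ 552.22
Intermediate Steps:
j = -44/9 (j = (1 - 45)/(7 + 2*1) = -44/(7 + 2) = -44/9 ≈ -4.8889)
-115*j - 10 = -115*(-44/9) - 10 = 5060/9 - 10 = 4970/9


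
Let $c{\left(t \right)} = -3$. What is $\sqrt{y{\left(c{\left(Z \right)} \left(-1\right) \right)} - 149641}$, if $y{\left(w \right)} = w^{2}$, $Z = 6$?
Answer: $8 i \sqrt{2338} \approx 386.82 i$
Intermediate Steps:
$\sqrt{y{\left(c{\left(Z \right)} \left(-1\right) \right)} - 149641} = \sqrt{\left(\left(-3\right) \left(-1\right)\right)^{2} - 149641} = \sqrt{3^{2} - 149641} = \sqrt{9 - 149641} = \sqrt{-149632} = 8 i \sqrt{2338}$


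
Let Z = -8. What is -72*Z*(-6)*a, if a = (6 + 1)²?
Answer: -169344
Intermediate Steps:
a = 49 (a = 7² = 49)
-72*Z*(-6)*a = -72*(-8*(-6))*49 = -3456*49 = -72*2352 = -169344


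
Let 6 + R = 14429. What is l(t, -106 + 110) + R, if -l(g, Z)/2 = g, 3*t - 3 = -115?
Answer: 43493/3 ≈ 14498.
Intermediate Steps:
t = -112/3 (t = 1 + (⅓)*(-115) = 1 - 115/3 = -112/3 ≈ -37.333)
l(g, Z) = -2*g
R = 14423 (R = -6 + 14429 = 14423)
l(t, -106 + 110) + R = -2*(-112/3) + 14423 = 224/3 + 14423 = 43493/3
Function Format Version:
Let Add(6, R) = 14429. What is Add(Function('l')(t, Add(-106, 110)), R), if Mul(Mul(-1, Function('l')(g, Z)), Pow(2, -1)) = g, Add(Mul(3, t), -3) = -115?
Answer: Rational(43493, 3) ≈ 14498.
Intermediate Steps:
t = Rational(-112, 3) (t = Add(1, Mul(Rational(1, 3), -115)) = Add(1, Rational(-115, 3)) = Rational(-112, 3) ≈ -37.333)
Function('l')(g, Z) = Mul(-2, g)
R = 14423 (R = Add(-6, 14429) = 14423)
Add(Function('l')(t, Add(-106, 110)), R) = Add(Mul(-2, Rational(-112, 3)), 14423) = Add(Rational(224, 3), 14423) = Rational(43493, 3)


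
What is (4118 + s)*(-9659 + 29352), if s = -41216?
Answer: -730570914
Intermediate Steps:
(4118 + s)*(-9659 + 29352) = (4118 - 41216)*(-9659 + 29352) = -37098*19693 = -730570914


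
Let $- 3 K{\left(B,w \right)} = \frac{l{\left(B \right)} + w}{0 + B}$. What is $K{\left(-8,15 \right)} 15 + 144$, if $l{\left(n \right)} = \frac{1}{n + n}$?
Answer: $\frac{19627}{128} \approx 153.34$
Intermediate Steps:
$l{\left(n \right)} = \frac{1}{2 n}$
$K{\left(B,w \right)} = - \frac{w + \frac{1}{2 B}}{3 B}$ ($K{\left(B,w \right)} = - \frac{\left(\frac{1}{2 B} + w\right) \frac{1}{0 + B}}{3} = - \frac{\left(w + \frac{1}{2 B}\right) \frac{1}{B}}{3} = - \frac{\frac{1}{B} \left(w + \frac{1}{2 B}\right)}{3} = - \frac{w + \frac{1}{2 B}}{3 B}$)
$K{\left(-8,15 \right)} 15 + 144 = \frac{-1 - \left(-16\right) 15}{6 \cdot 64} \cdot 15 + 144 = \frac{1}{6} \cdot \frac{1}{64} \left(-1 + 240\right) 15 + 144 = \frac{1}{6} \cdot \frac{1}{64} \cdot 239 \cdot 15 + 144 = \frac{239}{384} \cdot 15 + 144 = \frac{1195}{128} + 144 = \frac{19627}{128}$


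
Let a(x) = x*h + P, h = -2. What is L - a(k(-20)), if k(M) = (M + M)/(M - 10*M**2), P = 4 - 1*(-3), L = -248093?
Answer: -49868096/201 ≈ -2.4810e+5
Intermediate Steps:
P = 7 (P = 4 + 3 = 7)
k(M) = 2*M/(M - 10*M**2) (k(M) = (2*M)/(M - 10*M**2) = 2*M/(M - 10*M**2))
a(x) = 7 - 2*x (a(x) = x*(-2) + 7 = -2*x + 7 = 7 - 2*x)
L - a(k(-20)) = -248093 - (7 - (-4)/(-1 + 10*(-20))) = -248093 - (7 - (-4)/(-1 - 200)) = -248093 - (7 - (-4)/(-201)) = -248093 - (7 - (-4)*(-1)/201) = -248093 - (7 - 2*2/201) = -248093 - (7 - 4/201) = -248093 - 1*1403/201 = -248093 - 1403/201 = -49868096/201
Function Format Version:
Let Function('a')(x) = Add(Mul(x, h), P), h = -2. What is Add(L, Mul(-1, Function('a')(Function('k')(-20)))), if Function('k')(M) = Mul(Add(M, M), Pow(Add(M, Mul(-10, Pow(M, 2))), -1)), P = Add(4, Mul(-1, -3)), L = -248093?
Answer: Rational(-49868096, 201) ≈ -2.4810e+5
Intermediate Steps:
P = 7 (P = Add(4, 3) = 7)
Function('k')(M) = Mul(2, M, Pow(Add(M, Mul(-10, Pow(M, 2))), -1)) (Function('k')(M) = Mul(Mul(2, M), Pow(Add(M, Mul(-10, Pow(M, 2))), -1)) = Mul(2, M, Pow(Add(M, Mul(-10, Pow(M, 2))), -1)))
Function('a')(x) = Add(7, Mul(-2, x)) (Function('a')(x) = Add(Mul(x, -2), 7) = Add(Mul(-2, x), 7) = Add(7, Mul(-2, x)))
Add(L, Mul(-1, Function('a')(Function('k')(-20)))) = Add(-248093, Mul(-1, Add(7, Mul(-2, Mul(-2, Pow(Add(-1, Mul(10, -20)), -1)))))) = Add(-248093, Mul(-1, Add(7, Mul(-2, Mul(-2, Pow(Add(-1, -200), -1)))))) = Add(-248093, Mul(-1, Add(7, Mul(-2, Mul(-2, Pow(-201, -1)))))) = Add(-248093, Mul(-1, Add(7, Mul(-2, Mul(-2, Rational(-1, 201)))))) = Add(-248093, Mul(-1, Add(7, Mul(-2, Rational(2, 201))))) = Add(-248093, Mul(-1, Add(7, Rational(-4, 201)))) = Add(-248093, Mul(-1, Rational(1403, 201))) = Add(-248093, Rational(-1403, 201)) = Rational(-49868096, 201)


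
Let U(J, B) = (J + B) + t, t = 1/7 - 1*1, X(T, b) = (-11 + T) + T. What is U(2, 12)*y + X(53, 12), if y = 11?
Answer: 1677/7 ≈ 239.57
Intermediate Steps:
X(T, b) = -11 + 2*T
t = -6/7 (t = ⅐ - 1 = -6/7 ≈ -0.85714)
U(J, B) = -6/7 + B + J (U(J, B) = (J + B) - 6/7 = (B + J) - 6/7 = -6/7 + B + J)
U(2, 12)*y + X(53, 12) = (-6/7 + 12 + 2)*11 + (-11 + 2*53) = (92/7)*11 + (-11 + 106) = 1012/7 + 95 = 1677/7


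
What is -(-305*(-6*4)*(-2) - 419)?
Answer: 15059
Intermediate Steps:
-(-305*(-6*4)*(-2) - 419) = -(-(-7320)*(-2) - 419) = -(-305*48 - 419) = -(-14640 - 419) = -1*(-15059) = 15059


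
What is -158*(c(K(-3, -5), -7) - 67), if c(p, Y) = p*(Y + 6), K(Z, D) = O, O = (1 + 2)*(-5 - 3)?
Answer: 6794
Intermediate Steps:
O = -24 (O = 3*(-8) = -24)
K(Z, D) = -24
c(p, Y) = p*(6 + Y)
-158*(c(K(-3, -5), -7) - 67) = -158*(-24*(6 - 7) - 67) = -158*(-24*(-1) - 67) = -158*(24 - 67) = -158*(-43) = 6794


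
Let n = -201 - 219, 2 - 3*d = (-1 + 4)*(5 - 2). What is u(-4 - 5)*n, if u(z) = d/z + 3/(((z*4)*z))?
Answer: -1015/9 ≈ -112.78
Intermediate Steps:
d = -7/3 (d = 2/3 - (-1 + 4)*(5 - 2)/3 = 2/3 - 3 = -7/3 ≈ -2.3333)
n = -420
u(z) = -7/(3*z) + 3/(4*z**2) (u(z) = -7/(3*z) + 3/(((z*4)*z)) = -7/(3*z) + 3/(((4*z)*z)) = -7/(3*z) + 3/((4*z**2)) = -7/(3*z) + 3*(1/(4*z**2)) = -7/(3*z) + 3/(4*z**2))
u(-4 - 5)*n = ((9 - 28*(-4 - 5))/(12*(-4 - 5)**2))*(-420) = ((1/12)*(9 - 28*(-9))/(-9)**2)*(-420) = ((1/12)*(1/81)*(9 + 252))*(-420) = ((1/12)*(1/81)*261)*(-420) = (29/108)*(-420) = -1015/9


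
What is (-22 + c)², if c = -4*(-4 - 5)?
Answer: 196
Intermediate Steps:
c = 36 (c = -4*(-9) = 36)
(-22 + c)² = (-22 + 36)² = 14² = 196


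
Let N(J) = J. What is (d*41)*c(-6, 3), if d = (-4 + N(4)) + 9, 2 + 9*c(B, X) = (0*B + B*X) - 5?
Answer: -1025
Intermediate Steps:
c(B, X) = -7/9 + B*X/9 (c(B, X) = -2/9 + ((0*B + B*X) - 5)/9 = -2/9 + ((0 + B*X) - 5)/9 = -2/9 + (B*X - 5)/9 = -2/9 + (-5 + B*X)/9 = -2/9 + (-5/9 + B*X/9) = -7/9 + B*X/9)
d = 9 (d = (-4 + 4) + 9 = 0 + 9 = 9)
(d*41)*c(-6, 3) = (9*41)*(-7/9 + (1/9)*(-6)*3) = 369*(-7/9 - 2) = 369*(-25/9) = -1025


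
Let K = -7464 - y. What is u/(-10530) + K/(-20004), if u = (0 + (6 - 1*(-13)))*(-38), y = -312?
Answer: 3739727/8776755 ≈ 0.42609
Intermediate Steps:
u = -722 (u = (0 + (6 + 13))*(-38) = (0 + 19)*(-38) = 19*(-38) = -722)
K = -7152 (K = -7464 - 1*(-312) = -7464 + 312 = -7152)
u/(-10530) + K/(-20004) = -722/(-10530) - 7152/(-20004) = -722*(-1/10530) - 7152*(-1/20004) = 361/5265 + 596/1667 = 3739727/8776755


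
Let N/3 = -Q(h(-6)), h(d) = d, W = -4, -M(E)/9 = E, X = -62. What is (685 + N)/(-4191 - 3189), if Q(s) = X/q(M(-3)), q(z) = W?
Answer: -1277/14760 ≈ -0.086518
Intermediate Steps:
M(E) = -9*E
q(z) = -4
Q(s) = 31/2 (Q(s) = -62/(-4) = -62*(-¼) = 31/2)
N = -93/2 (N = 3*(-1*31/2) = 3*(-31/2) = -93/2 ≈ -46.500)
(685 + N)/(-4191 - 3189) = (685 - 93/2)/(-4191 - 3189) = (1277/2)/(-7380) = (1277/2)*(-1/7380) = -1277/14760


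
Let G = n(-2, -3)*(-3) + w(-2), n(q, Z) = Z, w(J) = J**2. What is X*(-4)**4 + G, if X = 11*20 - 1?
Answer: 56077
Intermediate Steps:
X = 219 (X = 220 - 1 = 219)
G = 13 (G = -3*(-3) + (-2)**2 = 9 + 4 = 13)
X*(-4)**4 + G = 219*(-4)**4 + 13 = 219*256 + 13 = 56064 + 13 = 56077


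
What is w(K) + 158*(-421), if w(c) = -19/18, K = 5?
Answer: -1197343/18 ≈ -66519.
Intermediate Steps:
w(c) = -19/18 (w(c) = -19*1/18 = -19/18)
w(K) + 158*(-421) = -19/18 + 158*(-421) = -19/18 - 66518 = -1197343/18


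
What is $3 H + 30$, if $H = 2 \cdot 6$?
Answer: $66$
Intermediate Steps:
$H = 12$
$3 H + 30 = 3 \cdot 12 + 30 = 36 + 30 = 66$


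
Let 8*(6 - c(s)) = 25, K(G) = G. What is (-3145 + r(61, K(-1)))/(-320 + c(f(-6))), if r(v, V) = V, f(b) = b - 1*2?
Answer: 25168/2537 ≈ 9.9204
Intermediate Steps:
f(b) = -2 + b (f(b) = b - 2 = -2 + b)
c(s) = 23/8 (c(s) = 6 - ⅛*25 = 6 - 25/8 = 23/8)
(-3145 + r(61, K(-1)))/(-320 + c(f(-6))) = (-3145 - 1)/(-320 + 23/8) = -3146/(-2537/8) = -3146*(-8/2537) = 25168/2537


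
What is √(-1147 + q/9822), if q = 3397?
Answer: I*√110619656214/9822 ≈ 33.862*I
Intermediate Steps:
√(-1147 + q/9822) = √(-1147 + 3397/9822) = √(-11262437/9822) = I*√110619656214/9822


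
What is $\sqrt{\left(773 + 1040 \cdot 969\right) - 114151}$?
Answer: $\sqrt{894382} \approx 945.72$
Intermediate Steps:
$\sqrt{\left(773 + 1040 \cdot 969\right) - 114151} = \sqrt{\left(773 + 1007760\right) - 114151} = \sqrt{1008533 - 114151} = \sqrt{894382}$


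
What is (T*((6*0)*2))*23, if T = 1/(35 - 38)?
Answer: 0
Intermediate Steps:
T = -⅓ (T = 1/(-3) = -⅓ ≈ -0.33333)
(T*((6*0)*2))*23 = -6*0*2/3*23 = -0*2*23 = -⅓*0*23 = 0*23 = 0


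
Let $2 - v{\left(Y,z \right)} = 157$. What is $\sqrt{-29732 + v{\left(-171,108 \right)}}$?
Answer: $11 i \sqrt{247} \approx 172.88 i$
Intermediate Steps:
$v{\left(Y,z \right)} = -155$ ($v{\left(Y,z \right)} = 2 - 157 = -155$)
$\sqrt{-29732 + v{\left(-171,108 \right)}} = \sqrt{-29732 - 155} = \sqrt{-29887} = 11 i \sqrt{247}$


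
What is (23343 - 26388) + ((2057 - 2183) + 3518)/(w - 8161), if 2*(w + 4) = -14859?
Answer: -94977289/31189 ≈ -3045.2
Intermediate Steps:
w = -14867/2 (w = -4 + (½)*(-14859) = -4 - 14859/2 = -14867/2 ≈ -7433.5)
(23343 - 26388) + ((2057 - 2183) + 3518)/(w - 8161) = (23343 - 26388) + ((2057 - 2183) + 3518)/(-14867/2 - 8161) = -3045 + (-126 + 3518)/(-31189/2) = -3045 + 3392*(-2/31189) = -3045 - 6784/31189 = -94977289/31189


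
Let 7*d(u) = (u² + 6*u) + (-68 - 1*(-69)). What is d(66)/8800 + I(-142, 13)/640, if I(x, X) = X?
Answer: 3431/35200 ≈ 0.097472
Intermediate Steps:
d(u) = ⅐ + u²/7 + 6*u/7 (d(u) = ((u² + 6*u) + (-68 - 1*(-69)))/7 = ((u² + 6*u) + (-68 + 69))/7 = ((u² + 6*u) + 1)/7 = (1 + u² + 6*u)/7 = ⅐ + u²/7 + 6*u/7)
d(66)/8800 + I(-142, 13)/640 = (⅐ + (⅐)*66² + (6/7)*66)/8800 + 13/640 = (⅐ + (⅐)*4356 + 396/7)*(1/8800) + 13*(1/640) = (⅐ + 4356/7 + 396/7)*(1/8800) + 13/640 = 679*(1/8800) + 13/640 = 679/8800 + 13/640 = 3431/35200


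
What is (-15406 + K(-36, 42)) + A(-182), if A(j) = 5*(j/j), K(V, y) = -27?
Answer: -15428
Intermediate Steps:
A(j) = 5 (A(j) = 5*1 = 5)
(-15406 + K(-36, 42)) + A(-182) = (-15406 - 27) + 5 = -15433 + 5 = -15428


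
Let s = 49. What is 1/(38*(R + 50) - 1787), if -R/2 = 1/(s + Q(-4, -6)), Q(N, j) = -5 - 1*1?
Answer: 43/4783 ≈ 0.0089902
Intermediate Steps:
Q(N, j) = -6 (Q(N, j) = -5 - 1 = -6)
R = -2/43 (R = -2/(49 - 6) = -2/43 ≈ -0.046512)
1/(38*(R + 50) - 1787) = 1/(38*(-2/43 + 50) - 1787) = 1/(38*(2148/43) - 1787) = 1/(81624/43 - 1787) = 1/(4783/43) = 43/4783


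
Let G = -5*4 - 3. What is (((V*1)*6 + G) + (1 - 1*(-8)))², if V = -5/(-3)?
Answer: 16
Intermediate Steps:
G = -23 (G = -20 - 3 = -23)
V = 5/3 (V = -5*(-⅓) = 5/3 ≈ 1.6667)
(((V*1)*6 + G) + (1 - 1*(-8)))² = ((((5/3)*1)*6 - 23) + (1 - 1*(-8)))² = (((5/3)*6 - 23) + (1 + 8))² = ((10 - 23) + 9)² = (-13 + 9)² = (-4)² = 16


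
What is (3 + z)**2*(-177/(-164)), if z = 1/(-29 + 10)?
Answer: 138768/14801 ≈ 9.3756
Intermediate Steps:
z = -1/19 (z = 1/(-19) = -1/19 ≈ -0.052632)
(3 + z)**2*(-177/(-164)) = (3 - 1/19)**2*(-177/(-164)) = (56/19)**2*(-177*(-1/164)) = (3136/361)*(177/164) = 138768/14801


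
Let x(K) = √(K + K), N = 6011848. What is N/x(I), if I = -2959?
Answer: -3005924*I*√5918/2959 ≈ -78149.0*I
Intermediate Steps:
x(K) = √2*√K (x(K) = √(2*K) = √2*√K)
N/x(I) = 6011848/((√2*√(-2959))) = 6011848/((√2*(I*√2959))) = 6011848/((I*√5918)) = 6011848*(-I*√5918/5918) = -3005924*I*√5918/2959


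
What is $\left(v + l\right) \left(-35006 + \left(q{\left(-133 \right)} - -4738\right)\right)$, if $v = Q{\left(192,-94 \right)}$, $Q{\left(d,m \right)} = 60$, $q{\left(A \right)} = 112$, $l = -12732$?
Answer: $382136832$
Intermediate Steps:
$v = 60$
$\left(v + l\right) \left(-35006 + \left(q{\left(-133 \right)} - -4738\right)\right) = \left(60 - 12732\right) \left(-35006 + \left(112 - -4738\right)\right) = - 12672 \left(-35006 + \left(112 + 4738\right)\right) = - 12672 \left(-35006 + 4850\right) = \left(-12672\right) \left(-30156\right) = 382136832$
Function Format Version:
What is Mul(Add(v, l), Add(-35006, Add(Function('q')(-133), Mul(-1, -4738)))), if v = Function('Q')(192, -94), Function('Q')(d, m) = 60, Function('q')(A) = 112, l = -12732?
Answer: 382136832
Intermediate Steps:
v = 60
Mul(Add(v, l), Add(-35006, Add(Function('q')(-133), Mul(-1, -4738)))) = Mul(Add(60, -12732), Add(-35006, Add(112, Mul(-1, -4738)))) = Mul(-12672, Add(-35006, Add(112, 4738))) = Mul(-12672, Add(-35006, 4850)) = Mul(-12672, -30156) = 382136832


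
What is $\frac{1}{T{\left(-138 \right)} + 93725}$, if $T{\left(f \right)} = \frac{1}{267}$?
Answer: $\frac{267}{25024576} \approx 1.067 \cdot 10^{-5}$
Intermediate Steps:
$T{\left(f \right)} = \frac{1}{267}$
$\frac{1}{T{\left(-138 \right)} + 93725} = \frac{1}{\frac{1}{267} + 93725} = \frac{1}{\frac{25024576}{267}} = \frac{267}{25024576}$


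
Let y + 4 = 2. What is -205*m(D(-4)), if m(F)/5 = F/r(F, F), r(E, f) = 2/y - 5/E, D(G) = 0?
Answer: 0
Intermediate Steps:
y = -2 (y = -4 + 2 = -2)
r(E, f) = -1 - 5/E (r(E, f) = 2/(-2) - 5/E = 2*(-1/2) - 5/E = -1 - 5/E)
m(F) = 5*F**2/(-5 - F) (m(F) = 5*(F/(((-5 - F)/F))) = 5*(F*(F/(-5 - F))) = 5*(F**2/(-5 - F)) = 5*F**2/(-5 - F))
-205*m(D(-4)) = -1025*0**2/(-5 - 1*0) = -1025*0/(-5 + 0) = -1025*0/(-5) = -1025*0*(-1)/5 = -205*0 = 0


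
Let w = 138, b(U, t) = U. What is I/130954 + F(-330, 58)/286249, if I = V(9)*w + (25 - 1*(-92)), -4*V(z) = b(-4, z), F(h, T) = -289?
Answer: 35147789/37485451546 ≈ 0.00093764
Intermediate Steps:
V(z) = 1 (V(z) = -1/4*(-4) = 1)
I = 255 (I = 1*138 + (25 - 1*(-92)) = 138 + (25 + 92) = 138 + 117 = 255)
I/130954 + F(-330, 58)/286249 = 255/130954 - 289/286249 = 35147789/37485451546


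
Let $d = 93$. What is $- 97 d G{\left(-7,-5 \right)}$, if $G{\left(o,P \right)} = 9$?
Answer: $-81189$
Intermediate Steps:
$- 97 d G{\left(-7,-5 \right)} = \left(-97\right) 93 \cdot 9 = \left(-9021\right) 9 = -81189$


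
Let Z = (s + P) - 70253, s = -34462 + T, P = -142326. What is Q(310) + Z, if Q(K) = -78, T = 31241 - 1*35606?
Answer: -251484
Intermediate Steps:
T = -4365 (T = 31241 - 35606 = -4365)
s = -38827 (s = -34462 - 4365 = -38827)
Z = -251406 (Z = (-38827 - 142326) - 70253 = -181153 - 70253 = -251406)
Q(310) + Z = -78 - 251406 = -251484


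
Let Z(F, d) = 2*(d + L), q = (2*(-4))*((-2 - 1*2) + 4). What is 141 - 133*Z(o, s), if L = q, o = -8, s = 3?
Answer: -657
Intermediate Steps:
q = 0 (q = -8*((-2 - 2) + 4) = -8*(-4 + 4) = -8*0 = 0)
L = 0
Z(F, d) = 2*d (Z(F, d) = 2*(d + 0) = 2*d)
141 - 133*Z(o, s) = 141 - 266*3 = 141 - 133*6 = 141 - 798 = -657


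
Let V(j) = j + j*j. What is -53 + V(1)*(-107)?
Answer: -267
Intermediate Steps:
V(j) = j + j²
-53 + V(1)*(-107) = -53 + (1*(1 + 1))*(-107) = -53 + (1*2)*(-107) = -53 + 2*(-107) = -53 - 214 = -267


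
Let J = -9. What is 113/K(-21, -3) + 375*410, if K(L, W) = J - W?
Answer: 922387/6 ≈ 1.5373e+5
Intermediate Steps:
K(L, W) = -9 - W
113/K(-21, -3) + 375*410 = 113/(-9 - 1*(-3)) + 375*410 = 113/(-9 + 3) + 153750 = 113/(-6) + 153750 = 113*(-1/6) + 153750 = -113/6 + 153750 = 922387/6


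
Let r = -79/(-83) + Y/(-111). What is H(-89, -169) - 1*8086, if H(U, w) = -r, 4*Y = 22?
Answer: -149009261/18426 ≈ -8086.9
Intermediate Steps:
Y = 11/2 (Y = (¼)*22 = 11/2 ≈ 5.5000)
r = 16625/18426 (r = -79/(-83) + (11/2)/(-111) = -79*(-1/83) + (11/2)*(-1/111) = 79/83 - 11/222 = 16625/18426 ≈ 0.90226)
H(U, w) = -16625/18426 (H(U, w) = -1*16625/18426 = -16625/18426)
H(-89, -169) - 1*8086 = -16625/18426 - 1*8086 = -16625/18426 - 8086 = -149009261/18426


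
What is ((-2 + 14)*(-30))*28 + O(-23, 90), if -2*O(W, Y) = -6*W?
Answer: -10149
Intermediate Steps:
O(W, Y) = 3*W (O(W, Y) = -(-3)*W = 3*W)
((-2 + 14)*(-30))*28 + O(-23, 90) = ((-2 + 14)*(-30))*28 + 3*(-23) = (12*(-30))*28 - 69 = -360*28 - 69 = -10080 - 69 = -10149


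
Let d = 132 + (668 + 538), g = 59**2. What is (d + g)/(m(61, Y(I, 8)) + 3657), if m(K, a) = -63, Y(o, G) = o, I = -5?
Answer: 4819/3594 ≈ 1.3408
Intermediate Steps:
g = 3481
d = 1338 (d = 132 + 1206 = 1338)
(d + g)/(m(61, Y(I, 8)) + 3657) = (1338 + 3481)/(-63 + 3657) = 4819/3594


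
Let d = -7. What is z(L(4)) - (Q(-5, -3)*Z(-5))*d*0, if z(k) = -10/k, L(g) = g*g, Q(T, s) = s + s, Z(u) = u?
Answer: -5/8 ≈ -0.62500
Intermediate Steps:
Q(T, s) = 2*s
L(g) = g²
z(L(4)) - (Q(-5, -3)*Z(-5))*d*0 = -10/(4²) - ((2*(-3))*(-5))*(-7)*0 = -10/16 - -6*(-5)*(-7)*0 = -10*1/16 - 30*(-7)*0 = -5/8 - (-210)*0 = -5/8 - 1*0 = -5/8 + 0 = -5/8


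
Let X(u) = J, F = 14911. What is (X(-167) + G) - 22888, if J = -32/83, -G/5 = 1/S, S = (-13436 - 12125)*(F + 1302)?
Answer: -787289529689433/34396900919 ≈ -22888.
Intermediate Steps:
S = -414420493 (S = (-13436 - 12125)*(14911 + 1302) = -25561*16213 = -414420493)
G = 5/414420493 (G = -5/(-414420493) = -5*(-1/414420493) = 5/414420493 ≈ 1.2065e-8)
J = -32/83 (J = -32*1/83 = -32/83 ≈ -0.38554)
X(u) = -32/83
(X(-167) + G) - 22888 = (-32/83 + 5/414420493) - 22888 = -13261455361/34396900919 - 22888 = -787289529689433/34396900919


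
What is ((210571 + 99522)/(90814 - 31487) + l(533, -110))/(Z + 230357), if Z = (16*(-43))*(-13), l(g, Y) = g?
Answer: 31931384/14197010427 ≈ 0.0022492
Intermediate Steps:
Z = 8944 (Z = -688*(-13) = 8944)
((210571 + 99522)/(90814 - 31487) + l(533, -110))/(Z + 230357) = ((210571 + 99522)/(90814 - 31487) + 533)/(8944 + 230357) = (310093/59327 + 533)/239301 = (310093*(1/59327) + 533)*(1/239301) = (310093/59327 + 533)*(1/239301) = (31931384/59327)*(1/239301) = 31931384/14197010427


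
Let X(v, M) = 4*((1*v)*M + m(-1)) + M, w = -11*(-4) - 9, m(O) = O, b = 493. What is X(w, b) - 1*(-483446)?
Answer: 552955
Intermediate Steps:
w = 35 (w = 44 - 9 = 35)
X(v, M) = -4 + M + 4*M*v (X(v, M) = 4*((1*v)*M - 1) + M = 4*(v*M - 1) + M = 4*(M*v - 1) + M = 4*(-1 + M*v) + M = (-4 + 4*M*v) + M = -4 + M + 4*M*v)
X(w, b) - 1*(-483446) = (-4 + 493 + 4*493*35) - 1*(-483446) = (-4 + 493 + 69020) + 483446 = 69509 + 483446 = 552955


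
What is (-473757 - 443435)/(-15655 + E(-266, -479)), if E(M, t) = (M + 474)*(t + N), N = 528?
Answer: 917192/5463 ≈ 167.89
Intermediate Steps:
E(M, t) = (474 + M)*(528 + t) (E(M, t) = (M + 474)*(t + 528) = (474 + M)*(528 + t))
(-473757 - 443435)/(-15655 + E(-266, -479)) = (-473757 - 443435)/(-15655 + (250272 + 474*(-479) + 528*(-266) - 266*(-479))) = -917192/(-15655 + (250272 - 227046 - 140448 + 127414)) = -917192/(-15655 + 10192) = -917192/(-5463) = -917192*(-1/5463) = 917192/5463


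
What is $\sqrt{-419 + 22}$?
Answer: $i \sqrt{397} \approx 19.925 i$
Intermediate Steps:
$\sqrt{-419 + 22} = \sqrt{-397} = i \sqrt{397}$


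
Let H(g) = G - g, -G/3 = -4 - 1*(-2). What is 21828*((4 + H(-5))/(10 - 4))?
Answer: 54570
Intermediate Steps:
G = 6 (G = -3*(-4 - 1*(-2)) = -3*(-4 + 2) = -3*(-2) = 6)
H(g) = 6 - g
21828*((4 + H(-5))/(10 - 4)) = 21828*((4 + (6 - 1*(-5)))/(10 - 4)) = 21828*((4 + (6 + 5))/6) = 21828*((4 + 11)*(1/6)) = 21828*(15*(1/6)) = 21828*(5/2) = 54570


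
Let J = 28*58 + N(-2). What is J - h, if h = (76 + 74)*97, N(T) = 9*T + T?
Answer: -12946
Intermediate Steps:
N(T) = 10*T
J = 1604 (J = 28*58 + 10*(-2) = 1624 - 20 = 1604)
h = 14550 (h = 150*97 = 14550)
J - h = 1604 - 1*14550 = 1604 - 14550 = -12946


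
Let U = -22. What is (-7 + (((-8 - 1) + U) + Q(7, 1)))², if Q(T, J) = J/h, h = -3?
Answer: 13225/9 ≈ 1469.4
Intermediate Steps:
Q(T, J) = -J/3 (Q(T, J) = J/(-3) = J*(-⅓) = -J/3)
(-7 + (((-8 - 1) + U) + Q(7, 1)))² = (-7 + (((-8 - 1) - 22) - ⅓*1))² = (-7 + ((-9 - 22) - ⅓))² = (-7 + (-31 - ⅓))² = (-7 - 94/3)² = (-115/3)² = 13225/9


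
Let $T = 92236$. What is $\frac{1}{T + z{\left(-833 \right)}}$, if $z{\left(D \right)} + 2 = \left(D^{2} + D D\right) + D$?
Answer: $\frac{1}{1479179} \approx 6.7605 \cdot 10^{-7}$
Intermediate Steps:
$z{\left(D \right)} = -2 + D + 2 D^{2}$ ($z{\left(D \right)} = -2 + \left(\left(D^{2} + D D\right) + D\right) = -2 + \left(\left(D^{2} + D^{2}\right) + D\right) = -2 + \left(2 D^{2} + D\right) = -2 + \left(D + 2 D^{2}\right) = -2 + D + 2 D^{2}$)
$\frac{1}{T + z{\left(-833 \right)}} = \frac{1}{92236 - \left(835 - 1387778\right)} = \frac{1}{92236 - -1386943} = \frac{1}{92236 + 1386943} = \frac{1}{1479179}$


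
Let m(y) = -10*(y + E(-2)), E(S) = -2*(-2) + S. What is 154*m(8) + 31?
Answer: -15369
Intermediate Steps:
E(S) = 4 + S
m(y) = -20 - 10*y (m(y) = -10*(y + (4 - 2)) = -10*(y + 2) = -10*(2 + y) = -20 - 10*y)
154*m(8) + 31 = 154*(-20 - 10*8) + 31 = 154*(-20 - 80) + 31 = 154*(-100) + 31 = -15400 + 31 = -15369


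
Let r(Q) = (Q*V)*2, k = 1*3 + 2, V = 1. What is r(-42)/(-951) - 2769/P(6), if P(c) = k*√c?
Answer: 28/317 - 923*√6/10 ≈ -226.00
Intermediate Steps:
k = 5 (k = 3 + 2 = 5)
r(Q) = 2*Q (r(Q) = (Q*1)*2 = Q*2 = 2*Q)
P(c) = 5*√c
r(-42)/(-951) - 2769/P(6) = (2*(-42))/(-951) - 2769*√6/30 = -84*(-1/951) - 923*√6/10 = 28/317 - 923*√6/10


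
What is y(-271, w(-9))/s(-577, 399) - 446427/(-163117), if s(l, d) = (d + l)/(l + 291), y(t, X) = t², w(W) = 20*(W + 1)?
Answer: 1713104742374/14517413 ≈ 1.1800e+5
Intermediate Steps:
w(W) = 20 + 20*W (w(W) = 20*(1 + W) = 20 + 20*W)
s(l, d) = (d + l)/(291 + l)
y(-271, w(-9))/s(-577, 399) - 446427/(-163117) = (-271)²/(((399 - 577)/(291 - 577))) - 446427/(-163117) = 73441/((-178/(-286))) - 446427*(-1/163117) = 73441/((-1/286*(-178))) + 446427/163117 = 73441/(89/143) + 446427/163117 = 73441*(143/89) + 446427/163117 = 10502063/89 + 446427/163117 = 1713104742374/14517413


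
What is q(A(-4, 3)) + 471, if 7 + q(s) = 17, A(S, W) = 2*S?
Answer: 481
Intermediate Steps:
q(s) = 10 (q(s) = -7 + 17 = 10)
q(A(-4, 3)) + 471 = 10 + 471 = 481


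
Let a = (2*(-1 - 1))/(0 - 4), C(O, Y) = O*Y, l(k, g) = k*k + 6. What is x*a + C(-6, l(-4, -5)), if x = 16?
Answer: -116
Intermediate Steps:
l(k, g) = 6 + k**2 (l(k, g) = k**2 + 6 = 6 + k**2)
a = 1 (a = (2*(-2))/(-4) = -4*(-1/4) = 1)
x*a + C(-6, l(-4, -5)) = 16*1 - 6*(6 + (-4)**2) = 16 - 6*(6 + 16) = 16 - 6*22 = 16 - 132 = -116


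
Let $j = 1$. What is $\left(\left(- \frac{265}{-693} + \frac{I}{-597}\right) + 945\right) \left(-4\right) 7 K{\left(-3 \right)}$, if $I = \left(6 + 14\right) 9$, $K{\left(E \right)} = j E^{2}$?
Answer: $- \frac{521333080}{2189} \approx -2.3816 \cdot 10^{5}$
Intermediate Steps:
$K{\left(E \right)} = E^{2}$ ($K{\left(E \right)} = 1 E^{2} = E^{2}$)
$I = 180$ ($I = 20 \cdot 9 = 180$)
$\left(\left(- \frac{265}{-693} + \frac{I}{-597}\right) + 945\right) \left(-4\right) 7 K{\left(-3 \right)} = \left(\left(- \frac{265}{-693} + \frac{180}{-597}\right) + 945\right) \left(-4\right) 7 \left(-3\right)^{2} = \left(\left(\left(-265\right) \left(- \frac{1}{693}\right) + 180 \left(- \frac{1}{597}\right)\right) + 945\right) \left(\left(-28\right) 9\right) = \left(\left(\frac{265}{693} - \frac{60}{199}\right) + 945\right) \left(-252\right) = \left(\frac{11155}{137907} + 945\right) \left(-252\right) = \frac{130333270}{137907} \left(-252\right) = - \frac{521333080}{2189}$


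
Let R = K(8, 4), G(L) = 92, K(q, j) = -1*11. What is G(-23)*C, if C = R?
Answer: -1012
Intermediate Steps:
K(q, j) = -11
R = -11
C = -11
G(-23)*C = 92*(-11) = -1012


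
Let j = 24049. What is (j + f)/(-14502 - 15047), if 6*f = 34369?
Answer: -178663/177294 ≈ -1.0077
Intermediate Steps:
f = 34369/6 (f = (⅙)*34369 = 34369/6 ≈ 5728.2)
(j + f)/(-14502 - 15047) = (24049 + 34369/6)/(-14502 - 15047) = (178663/6)/(-29549) = (178663/6)*(-1/29549) = -178663/177294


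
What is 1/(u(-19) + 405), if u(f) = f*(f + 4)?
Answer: 1/690 ≈ 0.0014493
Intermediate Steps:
u(f) = f*(4 + f)
1/(u(-19) + 405) = 1/(-19*(4 - 19) + 405) = 1/(-19*(-15) + 405) = 1/(285 + 405) = 1/690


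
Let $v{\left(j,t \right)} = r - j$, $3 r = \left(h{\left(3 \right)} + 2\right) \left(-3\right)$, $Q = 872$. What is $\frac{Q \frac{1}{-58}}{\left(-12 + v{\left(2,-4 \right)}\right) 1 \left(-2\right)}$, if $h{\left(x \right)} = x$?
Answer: $- \frac{218}{551} \approx -0.39564$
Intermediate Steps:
$r = -5$ ($r = \frac{\left(3 + 2\right) \left(-3\right)}{3} = \frac{5 \left(-3\right)}{3} = \frac{1}{3} \left(-15\right) = -5$)
$v{\left(j,t \right)} = -5 - j$
$\frac{Q \frac{1}{-58}}{\left(-12 + v{\left(2,-4 \right)}\right) 1 \left(-2\right)} = \frac{872 \frac{1}{-58}}{\left(-12 - 7\right) 1 \left(-2\right)} = \frac{872 \left(- \frac{1}{58}\right)}{\left(-12 - 7\right) \left(-2\right)} = - \frac{436}{29 \left(-12 - 7\right) \left(-2\right)} = - \frac{436}{29 \left(\left(-19\right) \left(-2\right)\right)} = - \frac{436}{29 \cdot 38} = \left(- \frac{436}{29}\right) \frac{1}{38} = - \frac{218}{551}$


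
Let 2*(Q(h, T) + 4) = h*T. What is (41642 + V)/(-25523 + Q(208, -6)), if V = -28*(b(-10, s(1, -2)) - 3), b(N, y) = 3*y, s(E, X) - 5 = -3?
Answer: -41558/26151 ≈ -1.5892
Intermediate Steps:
s(E, X) = 2 (s(E, X) = 5 - 3 = 2)
V = -84 (V = -28*(3*2 - 3) = -28*(6 - 3) = -28*3 = -84)
Q(h, T) = -4 + T*h/2 (Q(h, T) = -4 + (h*T)/2 = -4 + (T*h)/2 = -4 + T*h/2)
(41642 + V)/(-25523 + Q(208, -6)) = (41642 - 84)/(-25523 + (-4 + (½)*(-6)*208)) = 41558/(-25523 + (-4 - 624)) = 41558/(-25523 - 628) = 41558/(-26151) = 41558*(-1/26151) = -41558/26151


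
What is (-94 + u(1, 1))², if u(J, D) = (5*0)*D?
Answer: 8836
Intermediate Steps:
u(J, D) = 0 (u(J, D) = 0*D = 0)
(-94 + u(1, 1))² = (-94 + 0)² = (-94)² = 8836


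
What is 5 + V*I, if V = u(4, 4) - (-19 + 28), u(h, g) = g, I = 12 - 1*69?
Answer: 290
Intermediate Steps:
I = -57 (I = 12 - 69 = -57)
V = -5 (V = 4 - (-19 + 28) = 4 - 1*9 = 4 - 9 = -5)
5 + V*I = 5 - 5*(-57) = 5 + 285 = 290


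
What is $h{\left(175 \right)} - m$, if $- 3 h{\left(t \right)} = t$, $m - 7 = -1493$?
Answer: $\frac{4283}{3} \approx 1427.7$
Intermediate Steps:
$m = -1486$ ($m = 7 - 1493 = -1486$)
$h{\left(t \right)} = - \frac{t}{3}$
$h{\left(175 \right)} - m = \left(- \frac{1}{3}\right) 175 - -1486 = - \frac{175}{3} + 1486 = \frac{4283}{3}$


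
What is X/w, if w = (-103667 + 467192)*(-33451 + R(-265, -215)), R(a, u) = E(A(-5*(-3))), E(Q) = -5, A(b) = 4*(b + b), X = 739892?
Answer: -184973/3040523100 ≈ -6.0836e-5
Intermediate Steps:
A(b) = 8*b (A(b) = 4*(2*b) = 8*b)
R(a, u) = -5
w = -12162092400 (w = (-103667 + 467192)*(-33451 - 5) = 363525*(-33456) = -12162092400)
X/w = 739892/(-12162092400) = 739892*(-1/12162092400) = -184973/3040523100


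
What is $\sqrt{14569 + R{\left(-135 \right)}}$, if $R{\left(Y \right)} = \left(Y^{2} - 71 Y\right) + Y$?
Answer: $2 \sqrt{10561} \approx 205.53$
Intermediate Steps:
$R{\left(Y \right)} = Y^{2} - 70 Y$
$\sqrt{14569 + R{\left(-135 \right)}} = \sqrt{14569 - 135 \left(-70 - 135\right)} = \sqrt{14569 - -27675} = \sqrt{14569 + 27675} = \sqrt{42244} = 2 \sqrt{10561}$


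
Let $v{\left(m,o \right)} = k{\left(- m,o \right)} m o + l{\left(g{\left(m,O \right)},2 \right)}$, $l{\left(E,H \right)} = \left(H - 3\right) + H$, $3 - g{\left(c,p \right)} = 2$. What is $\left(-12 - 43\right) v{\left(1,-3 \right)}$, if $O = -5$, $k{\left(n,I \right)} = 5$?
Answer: $770$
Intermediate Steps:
$g{\left(c,p \right)} = 1$ ($g{\left(c,p \right)} = 3 - 2 = 1$)
$l{\left(E,H \right)} = -3 + 2 H$ ($l{\left(E,H \right)} = \left(-3 + H\right) + H = -3 + 2 H$)
$v{\left(m,o \right)} = 1 + 5 m o$ ($v{\left(m,o \right)} = 5 m o + \left(-3 + 2 \cdot 2\right) = 5 m o + \left(-3 + 4\right) = 5 m o + 1 = 1 + 5 m o$)
$\left(-12 - 43\right) v{\left(1,-3 \right)} = \left(-12 - 43\right) \left(1 + 5 \cdot 1 \left(-3\right)\right) = - 55 \left(1 - 15\right) = \left(-55\right) \left(-14\right) = 770$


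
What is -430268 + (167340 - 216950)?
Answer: -479878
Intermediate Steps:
-430268 + (167340 - 216950) = -430268 - 49610 = -479878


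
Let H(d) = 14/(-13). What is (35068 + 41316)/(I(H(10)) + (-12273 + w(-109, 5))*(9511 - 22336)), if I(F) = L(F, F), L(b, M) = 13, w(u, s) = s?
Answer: 76384/157337113 ≈ 0.00048548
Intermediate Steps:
H(d) = -14/13 (H(d) = 14*(-1/13) = -14/13)
I(F) = 13
(35068 + 41316)/(I(H(10)) + (-12273 + w(-109, 5))*(9511 - 22336)) = (35068 + 41316)/(13 + (-12273 + 5)*(9511 - 22336)) = 76384/(13 - 12268*(-12825)) = 76384/(13 + 157337100) = 76384/157337113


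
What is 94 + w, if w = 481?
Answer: 575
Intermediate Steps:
94 + w = 94 + 481 = 575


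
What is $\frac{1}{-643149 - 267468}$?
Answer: $- \frac{1}{910617} \approx -1.0982 \cdot 10^{-6}$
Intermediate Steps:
$\frac{1}{-643149 - 267468} = \frac{1}{-910617} = - \frac{1}{910617}$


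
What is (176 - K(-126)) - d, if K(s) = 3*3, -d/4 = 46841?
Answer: 187531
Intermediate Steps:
d = -187364 (d = -4*46841 = -187364)
K(s) = 9
(176 - K(-126)) - d = (176 - 1*9) - 1*(-187364) = (176 - 9) + 187364 = 167 + 187364 = 187531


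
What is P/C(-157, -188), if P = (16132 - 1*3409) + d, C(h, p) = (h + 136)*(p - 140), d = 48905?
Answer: 2201/246 ≈ 8.9472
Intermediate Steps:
C(h, p) = (-140 + p)*(136 + h) (C(h, p) = (136 + h)*(-140 + p) = (-140 + p)*(136 + h))
P = 61628 (P = (16132 - 1*3409) + 48905 = (16132 - 3409) + 48905 = 12723 + 48905 = 61628)
P/C(-157, -188) = 61628/(-19040 - 140*(-157) + 136*(-188) - 157*(-188)) = 61628/(-19040 + 21980 - 25568 + 29516) = 61628/6888 = 61628*(1/6888) = 2201/246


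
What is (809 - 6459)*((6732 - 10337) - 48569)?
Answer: 294783100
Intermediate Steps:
(809 - 6459)*((6732 - 10337) - 48569) = -5650*(-3605 - 48569) = -5650*(-52174) = 294783100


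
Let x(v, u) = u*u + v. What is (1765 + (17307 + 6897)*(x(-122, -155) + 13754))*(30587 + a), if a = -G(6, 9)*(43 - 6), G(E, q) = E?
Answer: 27676233694445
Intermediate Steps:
x(v, u) = v + u² (x(v, u) = u² + v = v + u²)
a = -222 (a = -6*(43 - 6) = -6*37 = -1*222 = -222)
(1765 + (17307 + 6897)*(x(-122, -155) + 13754))*(30587 + a) = (1765 + (17307 + 6897)*((-122 + (-155)²) + 13754))*(30587 - 222) = (1765 + 24204*((-122 + 24025) + 13754))*30365 = (1765 + 24204*(23903 + 13754))*30365 = (1765 + 24204*37657)*30365 = (1765 + 911450028)*30365 = 911451793*30365 = 27676233694445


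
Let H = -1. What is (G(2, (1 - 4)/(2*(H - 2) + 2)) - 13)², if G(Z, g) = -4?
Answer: 289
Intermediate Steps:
(G(2, (1 - 4)/(2*(H - 2) + 2)) - 13)² = (-4 - 13)² = (-17)² = 289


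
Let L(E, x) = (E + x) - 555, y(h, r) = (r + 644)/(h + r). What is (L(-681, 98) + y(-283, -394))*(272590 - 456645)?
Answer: 141846771180/677 ≈ 2.0952e+8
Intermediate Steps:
y(h, r) = (644 + r)/(h + r)
L(E, x) = -555 + E + x
(L(-681, 98) + y(-283, -394))*(272590 - 456645) = ((-555 - 681 + 98) + (644 - 394)/(-283 - 394))*(272590 - 456645) = (-1138 + 250/(-677))*(-184055) = (-1138 - 1/677*250)*(-184055) = (-1138 - 250/677)*(-184055) = -770676/677*(-184055) = 141846771180/677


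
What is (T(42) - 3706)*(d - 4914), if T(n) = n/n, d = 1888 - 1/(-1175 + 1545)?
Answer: 829639161/74 ≈ 1.1211e+7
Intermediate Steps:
d = 698559/370 (d = 1888 - 1/370 = 698559/370 ≈ 1888.0)
T(n) = 1
(T(42) - 3706)*(d - 4914) = (1 - 3706)*(698559/370 - 4914) = -3705*(-1119621/370) = 829639161/74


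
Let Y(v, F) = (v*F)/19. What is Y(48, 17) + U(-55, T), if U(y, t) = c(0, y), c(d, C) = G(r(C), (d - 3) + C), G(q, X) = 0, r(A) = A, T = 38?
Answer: 816/19 ≈ 42.947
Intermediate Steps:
Y(v, F) = F*v/19 (Y(v, F) = (F*v)*(1/19) = F*v/19)
c(d, C) = 0
U(y, t) = 0
Y(48, 17) + U(-55, T) = (1/19)*17*48 + 0 = 816/19 + 0 = 816/19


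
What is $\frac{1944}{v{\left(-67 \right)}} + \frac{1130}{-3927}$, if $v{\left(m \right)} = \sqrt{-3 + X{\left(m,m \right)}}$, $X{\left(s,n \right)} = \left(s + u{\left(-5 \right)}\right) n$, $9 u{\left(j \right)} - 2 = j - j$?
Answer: $- \frac{1130}{3927} + \frac{1458 \sqrt{2515}}{2515} \approx 28.785$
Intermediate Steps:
$u{\left(j \right)} = \frac{2}{9}$ ($u{\left(j \right)} = \frac{2}{9} + \frac{j - j}{9} = \frac{2}{9} + \frac{1}{9} \cdot 0 = \frac{2}{9} + 0 = \frac{2}{9}$)
$X{\left(s,n \right)} = n \left(\frac{2}{9} + s\right)$ ($X{\left(s,n \right)} = \left(s + \frac{2}{9}\right) n = \left(\frac{2}{9} + s\right) n = n \left(\frac{2}{9} + s\right)$)
$v{\left(m \right)} = \sqrt{-3 + \frac{m \left(2 + 9 m\right)}{9}}$
$\frac{1944}{v{\left(-67 \right)}} + \frac{1130}{-3927} = \frac{1944}{\frac{1}{3} \sqrt{-27 - 67 \left(2 + 9 \left(-67\right)\right)}} + \frac{1130}{-3927} = \frac{1944}{\frac{1}{3} \sqrt{-27 - 67 \left(2 - 603\right)}} + 1130 \left(- \frac{1}{3927}\right) = \frac{1944}{\frac{1}{3} \sqrt{-27 - -40267}} - \frac{1130}{3927} = \frac{1944}{\frac{1}{3} \sqrt{-27 + 40267}} - \frac{1130}{3927} = \frac{1944}{\frac{1}{3} \sqrt{40240}} - \frac{1130}{3927} = \frac{1944}{\frac{1}{3} \cdot 4 \sqrt{2515}} - \frac{1130}{3927} = \frac{1944}{\frac{4}{3} \sqrt{2515}} - \frac{1130}{3927} = 1944 \frac{3 \sqrt{2515}}{10060} - \frac{1130}{3927} = \frac{1458 \sqrt{2515}}{2515} - \frac{1130}{3927} = - \frac{1130}{3927} + \frac{1458 \sqrt{2515}}{2515}$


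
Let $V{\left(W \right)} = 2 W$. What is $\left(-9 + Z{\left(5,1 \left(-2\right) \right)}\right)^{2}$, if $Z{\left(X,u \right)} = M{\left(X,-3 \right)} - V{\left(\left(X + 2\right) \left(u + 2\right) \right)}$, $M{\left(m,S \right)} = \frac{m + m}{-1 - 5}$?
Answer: $\frac{1024}{9} \approx 113.78$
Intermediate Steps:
$M{\left(m,S \right)} = - \frac{m}{3}$ ($M{\left(m,S \right)} = \frac{2 m}{-6} = 2 m \left(- \frac{1}{6}\right) = - \frac{m}{3}$)
$Z{\left(X,u \right)} = - \frac{X}{3} - 2 \left(2 + X\right) \left(2 + u\right)$ ($Z{\left(X,u \right)} = - \frac{X}{3} - 2 \left(X + 2\right) \left(u + 2\right) = - \frac{X}{3} - 2 \left(2 + X\right) \left(2 + u\right)$)
$\left(-9 + Z{\left(5,1 \left(-2\right) \right)}\right)^{2} = \left(-9 - \left(\frac{89}{3} + 14 \cdot 1 \left(-2\right)\right)\right)^{2} = \left(-9 - \left(\frac{65}{3} - 20\right)\right)^{2} = \left(-9 + \left(-8 + 8 - \frac{65}{3} + 20\right)\right)^{2} = \left(-9 - \frac{5}{3}\right)^{2} = \left(- \frac{32}{3}\right)^{2} = \frac{1024}{9}$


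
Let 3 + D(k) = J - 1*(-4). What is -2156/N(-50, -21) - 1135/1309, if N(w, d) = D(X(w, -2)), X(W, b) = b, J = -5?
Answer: 704416/1309 ≈ 538.13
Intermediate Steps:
D(k) = -4 (D(k) = -3 + (-5 - 1*(-4)) = -3 + (-5 + 4) = -3 - 1 = -4)
N(w, d) = -4
-2156/N(-50, -21) - 1135/1309 = -2156/(-4) - 1135/1309 = -2156*(-¼) - 1135*1/1309 = 539 - 1135/1309 = 704416/1309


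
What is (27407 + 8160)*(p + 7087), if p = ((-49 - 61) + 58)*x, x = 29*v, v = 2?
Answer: 144793257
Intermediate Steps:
x = 58 (x = 29*2 = 58)
p = -3016 (p = ((-49 - 61) + 58)*58 = (-110 + 58)*58 = -52*58 = -3016)
(27407 + 8160)*(p + 7087) = (27407 + 8160)*(-3016 + 7087) = 35567*4071 = 144793257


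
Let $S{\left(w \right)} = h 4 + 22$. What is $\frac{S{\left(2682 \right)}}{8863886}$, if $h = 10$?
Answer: $\frac{31}{4431943} \approx 6.9947 \cdot 10^{-6}$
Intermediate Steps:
$S{\left(w \right)} = 62$ ($S{\left(w \right)} = 10 \cdot 4 + 22 = 40 + 22 = 62$)
$\frac{S{\left(2682 \right)}}{8863886} = \frac{62}{8863886} = 62 \cdot \frac{1}{8863886} = \frac{31}{4431943}$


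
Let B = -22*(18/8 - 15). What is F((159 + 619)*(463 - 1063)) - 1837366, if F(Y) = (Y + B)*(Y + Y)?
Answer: 435540767834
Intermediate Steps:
B = 561/2 (B = -22*(18*(⅛) - 15) = -22*(9/4 - 15) = -22*(-51/4) = 561/2 ≈ 280.50)
F(Y) = 2*Y*(561/2 + Y) (F(Y) = (Y + 561/2)*(Y + Y) = (561/2 + Y)*(2*Y) = 2*Y*(561/2 + Y))
F((159 + 619)*(463 - 1063)) - 1837366 = ((159 + 619)*(463 - 1063))*(561 + 2*((159 + 619)*(463 - 1063))) - 1837366 = (778*(-600))*(561 + 2*(778*(-600))) - 1837366 = -466800*(561 + 2*(-466800)) - 1837366 = -466800*(561 - 933600) - 1837366 = -466800*(-933039) - 1837366 = 435542605200 - 1837366 = 435540767834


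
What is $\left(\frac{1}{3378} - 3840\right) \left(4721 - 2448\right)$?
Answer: $- \frac{29484262687}{3378} \approx -8.7283 \cdot 10^{6}$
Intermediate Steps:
$\left(\frac{1}{3378} - 3840\right) \left(4721 - 2448\right) = \left(\frac{1}{3378} - 3840\right) 2273 = \left(- \frac{12971519}{3378}\right) 2273 = - \frac{29484262687}{3378}$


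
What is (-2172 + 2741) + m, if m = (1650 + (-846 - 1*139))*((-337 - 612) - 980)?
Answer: -1282216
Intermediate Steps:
m = -1282785 (m = (1650 + (-846 - 139))*(-949 - 980) = (1650 - 985)*(-1929) = 665*(-1929) = -1282785)
(-2172 + 2741) + m = (-2172 + 2741) - 1282785 = 569 - 1282785 = -1282216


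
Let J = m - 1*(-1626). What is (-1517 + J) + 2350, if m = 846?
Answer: 3305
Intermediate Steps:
J = 2472 (J = 846 - 1*(-1626) = 846 + 1626 = 2472)
(-1517 + J) + 2350 = (-1517 + 2472) + 2350 = 955 + 2350 = 3305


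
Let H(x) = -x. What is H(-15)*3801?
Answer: 57015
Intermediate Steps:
H(-15)*3801 = -1*(-15)*3801 = 15*3801 = 57015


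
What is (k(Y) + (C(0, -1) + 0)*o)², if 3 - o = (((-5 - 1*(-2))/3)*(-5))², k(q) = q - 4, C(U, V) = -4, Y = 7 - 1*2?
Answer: 7921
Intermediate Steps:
Y = 5 (Y = 7 - 2 = 5)
k(q) = -4 + q
o = -22 (o = 3 - (((-5 - 1*(-2))/3)*(-5))² = 3 - (((-5 + 2)*(⅓))*(-5))² = 3 - (-3*⅓*(-5))² = 3 - (-1*(-5))² = 3 - 1*5² = 3 - 1*25 = 3 - 25 = -22)
(k(Y) + (C(0, -1) + 0)*o)² = ((-4 + 5) + (-4 + 0)*(-22))² = (1 - 4*(-22))² = (1 + 88)² = 89² = 7921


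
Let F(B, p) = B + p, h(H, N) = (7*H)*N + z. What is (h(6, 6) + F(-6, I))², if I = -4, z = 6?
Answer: 61504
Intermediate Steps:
h(H, N) = 6 + 7*H*N (h(H, N) = (7*H)*N + 6 = 7*H*N + 6 = 6 + 7*H*N)
(h(6, 6) + F(-6, I))² = ((6 + 7*6*6) + (-6 - 4))² = ((6 + 252) - 10)² = (258 - 10)² = 248² = 61504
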